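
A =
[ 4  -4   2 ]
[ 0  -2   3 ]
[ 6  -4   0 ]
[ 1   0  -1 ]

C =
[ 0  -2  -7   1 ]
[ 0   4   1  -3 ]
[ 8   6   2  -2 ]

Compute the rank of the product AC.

First compute AC:
[[ 16, -12, -28,  12],
 [ 24,  10,   4,   0],
 [  0, -28, -46,  18],
 [ -8,  -8,  -9,   3]]
Now row reduce the product.
R2 ← R2 − (3/2)·R1: [0, 28, 46, -18]
R4 ← R4 + (1/2)·R1: [0, -14, -23, 9]
R3 ← R3 + R2: [0, 0, 0, 0]
R4 ← R4 + (1/2)·R2: [0, 0, 0, 0]
2 nonzero rows, so rank(AC) = 2.

2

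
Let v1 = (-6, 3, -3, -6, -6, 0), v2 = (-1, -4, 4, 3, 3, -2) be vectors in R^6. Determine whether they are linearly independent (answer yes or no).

yes

Form the matrix with these vectors as rows and row reduce.
R2 ← R2 − (1/6)·R1: [0, -9/2, 9/2, 4, 4, -2]
2 nonzero rows, so the 2 vectors span a space of dimension 2.
Since 2 = 2, the vectors are linearly independent.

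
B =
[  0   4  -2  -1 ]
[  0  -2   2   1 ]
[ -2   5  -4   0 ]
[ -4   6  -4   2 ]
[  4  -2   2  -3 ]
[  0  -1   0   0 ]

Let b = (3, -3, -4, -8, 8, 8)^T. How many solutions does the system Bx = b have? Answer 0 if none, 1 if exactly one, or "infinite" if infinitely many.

0

Row reduce the augmented matrix [B | b].
Swap R1 ↔ R3
R4 ← R4 − (2)·R1: [0, -4, 4, 2, 0]
R5 ← R5 + (2)·R1: [0, 8, -6, -3, 0]
R3 ← R3 + (2)·R2: [0, 0, 2, 1, -3]
R4 ← R4 − (2)·R2: [0, 0, 0, 0, 6]
R5 ← R5 + (4)·R2: [0, 0, 2, 1, -12]
R6 ← R6 − (1/2)·R2: [0, 0, -1, -1/2, 19/2]
R5 ← R5 − R3: [0, 0, 0, 0, -9]
R6 ← R6 + (1/2)·R3: [0, 0, 0, 0, 8]
R5 ← R5 + (3/2)·R4: [0, 0, 0, 0, 0]
R6 ← R6 − (4/3)·R4: [0, 0, 0, 0, 0]
The echelon form has 4 nonzero rows; the last pivot sits in the augmented column, so rank(B) = 3 but rank([B|b]) = 4.
Since the ranks differ, the system is inconsistent.
It has no solutions.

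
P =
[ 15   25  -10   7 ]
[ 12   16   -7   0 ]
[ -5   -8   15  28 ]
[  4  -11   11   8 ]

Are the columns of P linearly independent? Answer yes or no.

Row reduce P to echelon form.
R2 ← R2 − (4/5)·R1: [0, -4, 1, -28/5]
R3 ← R3 + (1/3)·R1: [0, 1/3, 35/3, 91/3]
R4 ← R4 − (4/15)·R1: [0, -53/3, 41/3, 92/15]
R3 ← R3 + (1/12)·R2: [0, 0, 47/4, 448/15]
R4 ← R4 − (53/12)·R2: [0, 0, 37/4, 463/15]
R4 ← R4 − (37/47)·R3: [0, 0, 0, 1037/141]
4 pivots among 4 columns.
Every column is a pivot column, so the columns are linearly independent.

yes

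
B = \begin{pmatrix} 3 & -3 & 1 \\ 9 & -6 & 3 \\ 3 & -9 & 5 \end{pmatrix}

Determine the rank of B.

3

Row reduce to echelon form.
R2 ← R2 − (3)·R1: [0, 3, 0]
R3 ← R3 − R1: [0, -6, 4]
R3 ← R3 + (2)·R2: [0, 0, 4]
Echelon form has 3 nonzero rows, so rank(B) = 3.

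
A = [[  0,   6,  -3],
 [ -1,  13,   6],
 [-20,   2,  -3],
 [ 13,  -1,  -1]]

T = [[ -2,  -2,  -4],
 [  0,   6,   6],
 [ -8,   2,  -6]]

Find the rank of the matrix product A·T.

First compute AT:
[[ 24,  30,  54],
 [-46,  92,  46],
 [ 64,  46, 110],
 [-18, -34, -52]]
Now row reduce the product.
R2 ← R2 + (23/12)·R1: [0, 299/2, 299/2]
R3 ← R3 − (8/3)·R1: [0, -34, -34]
R4 ← R4 + (3/4)·R1: [0, -23/2, -23/2]
R3 ← R3 + (68/299)·R2: [0, 0, 0]
R4 ← R4 + (1/13)·R2: [0, 0, 0]
2 nonzero rows, so rank(AT) = 2.

2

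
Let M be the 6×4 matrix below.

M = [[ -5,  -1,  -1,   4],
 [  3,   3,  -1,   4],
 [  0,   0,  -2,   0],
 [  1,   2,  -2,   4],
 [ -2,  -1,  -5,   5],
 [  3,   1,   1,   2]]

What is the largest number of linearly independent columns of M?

Row reduce to echelon form.
R2 ← R2 + (3/5)·R1: [0, 12/5, -8/5, 32/5]
R4 ← R4 + (1/5)·R1: [0, 9/5, -11/5, 24/5]
R5 ← R5 − (2/5)·R1: [0, -3/5, -23/5, 17/5]
R6 ← R6 + (3/5)·R1: [0, 2/5, 2/5, 22/5]
R4 ← R4 − (3/4)·R2: [0, 0, -1, 0]
R5 ← R5 + (1/4)·R2: [0, 0, -5, 5]
R6 ← R6 − (1/6)·R2: [0, 0, 2/3, 10/3]
R4 ← R4 − (1/2)·R3: [0, 0, 0, 0]
R5 ← R5 − (5/2)·R3: [0, 0, 0, 5]
R6 ← R6 + (1/3)·R3: [0, 0, 0, 10/3]
Swap R4 ↔ R5
R6 ← R6 − (2/3)·R4: [0, 0, 0, 0]
Echelon form has 4 nonzero rows, so rank(M) = 4.
The rank gives the maximum number of linearly independent columns: 4.

4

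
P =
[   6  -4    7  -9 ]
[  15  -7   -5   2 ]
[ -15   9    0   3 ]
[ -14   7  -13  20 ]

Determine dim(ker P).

Row reduce to echelon form.
R2 ← R2 − (5/2)·R1: [0, 3, -45/2, 49/2]
R3 ← R3 + (5/2)·R1: [0, -1, 35/2, -39/2]
R4 ← R4 + (7/3)·R1: [0, -7/3, 10/3, -1]
R3 ← R3 + (1/3)·R2: [0, 0, 10, -34/3]
R4 ← R4 + (7/9)·R2: [0, 0, -85/6, 325/18]
R4 ← R4 + (17/12)·R3: [0, 0, 0, 2]
4 nonzero rows, so rank(P) = 4.
P has 4 columns; by rank–nullity, nullity = 4 − 4 = 0.

0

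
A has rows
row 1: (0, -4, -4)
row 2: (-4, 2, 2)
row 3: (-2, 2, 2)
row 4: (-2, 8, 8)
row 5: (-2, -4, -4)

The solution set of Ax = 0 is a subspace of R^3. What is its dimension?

Row reduce to echelon form.
Swap R1 ↔ R2
R3 ← R3 − (1/2)·R1: [0, 1, 1]
R4 ← R4 − (1/2)·R1: [0, 7, 7]
R5 ← R5 − (1/2)·R1: [0, -5, -5]
R3 ← R3 + (1/4)·R2: [0, 0, 0]
R4 ← R4 + (7/4)·R2: [0, 0, 0]
R5 ← R5 − (5/4)·R2: [0, 0, 0]
2 nonzero rows, so rank(A) = 2.
A has 3 columns; by rank–nullity, nullity = 3 − 2 = 1.

1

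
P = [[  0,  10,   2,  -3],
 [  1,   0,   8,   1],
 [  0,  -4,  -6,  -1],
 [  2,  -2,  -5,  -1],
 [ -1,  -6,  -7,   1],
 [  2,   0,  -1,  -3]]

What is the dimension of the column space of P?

4

Row reduce to echelon form.
Swap R1 ↔ R2
R4 ← R4 − (2)·R1: [0, -2, -21, -3]
R5 ← R5 + R1: [0, -6, 1, 2]
R6 ← R6 − (2)·R1: [0, 0, -17, -5]
R3 ← R3 + (2/5)·R2: [0, 0, -26/5, -11/5]
R4 ← R4 + (1/5)·R2: [0, 0, -103/5, -18/5]
R5 ← R5 + (3/5)·R2: [0, 0, 11/5, 1/5]
R4 ← R4 − (103/26)·R3: [0, 0, 0, 133/26]
R5 ← R5 + (11/26)·R3: [0, 0, 0, -19/26]
R6 ← R6 − (85/26)·R3: [0, 0, 0, 57/26]
R5 ← R5 + (1/7)·R4: [0, 0, 0, 0]
R6 ← R6 − (3/7)·R4: [0, 0, 0, 0]
Echelon form has 4 nonzero rows, so rank(P) = 4.
The column space has dimension equal to the rank: 4.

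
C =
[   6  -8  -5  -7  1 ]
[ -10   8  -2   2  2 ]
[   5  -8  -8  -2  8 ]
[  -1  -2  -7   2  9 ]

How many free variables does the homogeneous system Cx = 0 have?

Row reduce to echelon form.
R2 ← R2 + (5/3)·R1: [0, -16/3, -31/3, -29/3, 11/3]
R3 ← R3 − (5/6)·R1: [0, -4/3, -23/6, 23/6, 43/6]
R4 ← R4 + (1/6)·R1: [0, -10/3, -47/6, 5/6, 55/6]
R3 ← R3 − (1/4)·R2: [0, 0, -5/4, 25/4, 25/4]
R4 ← R4 − (5/8)·R2: [0, 0, -11/8, 55/8, 55/8]
R4 ← R4 − (11/10)·R3: [0, 0, 0, 0, 0]
3 nonzero rows, so rank(C) = 3.
C has 5 columns; by rank–nullity, nullity = 5 − 3 = 2.

2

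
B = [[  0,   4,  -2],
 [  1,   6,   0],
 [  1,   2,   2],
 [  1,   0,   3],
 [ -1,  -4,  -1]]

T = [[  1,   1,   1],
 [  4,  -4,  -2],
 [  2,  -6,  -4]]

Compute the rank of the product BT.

2

First compute BT:
[[ 12,  -4,   0],
 [ 25, -23, -11],
 [ 13, -19, -11],
 [  7, -17, -11],
 [-19,  21,  11]]
Now row reduce the product.
R2 ← R2 − (25/12)·R1: [0, -44/3, -11]
R3 ← R3 − (13/12)·R1: [0, -44/3, -11]
R4 ← R4 − (7/12)·R1: [0, -44/3, -11]
R5 ← R5 + (19/12)·R1: [0, 44/3, 11]
R3 ← R3 − R2: [0, 0, 0]
R4 ← R4 − R2: [0, 0, 0]
R5 ← R5 + R2: [0, 0, 0]
2 nonzero rows, so rank(BT) = 2.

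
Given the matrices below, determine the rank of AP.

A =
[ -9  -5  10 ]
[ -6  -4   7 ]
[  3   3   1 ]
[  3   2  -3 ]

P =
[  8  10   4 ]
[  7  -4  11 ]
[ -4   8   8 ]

3

First compute AP:
[[-147,  10, -11],
 [-104,  12, -12],
 [ 41,  26,  53],
 [ 50,  -2,  10]]
Now row reduce the product.
R2 ← R2 − (104/147)·R1: [0, 724/147, -620/147]
R3 ← R3 + (41/147)·R1: [0, 4232/147, 7340/147]
R4 ← R4 + (50/147)·R1: [0, 206/147, 920/147]
R3 ← R3 − (1058/181)·R2: [0, 0, 13500/181]
R4 ← R4 − (103/362)·R2: [0, 0, 1350/181]
R4 ← R4 − (1/10)·R3: [0, 0, 0]
3 nonzero rows, so rank(AP) = 3.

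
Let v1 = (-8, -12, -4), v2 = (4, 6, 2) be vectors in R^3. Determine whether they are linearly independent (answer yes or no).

Form the matrix with these vectors as rows and row reduce.
R2 ← R2 + (1/2)·R1: [0, 0, 0]
1 nonzero row, so the 2 vectors span a space of dimension 1.
Since 1 < 2, the vectors are linearly dependent.

no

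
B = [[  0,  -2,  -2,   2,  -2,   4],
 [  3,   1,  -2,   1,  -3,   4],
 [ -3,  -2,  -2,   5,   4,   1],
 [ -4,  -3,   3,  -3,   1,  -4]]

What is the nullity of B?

3

Row reduce to echelon form.
Swap R1 ↔ R2
R3 ← R3 + R1: [0, -1, -4, 6, 1, 5]
R4 ← R4 + (4/3)·R1: [0, -5/3, 1/3, -5/3, -3, 4/3]
R3 ← R3 − (1/2)·R2: [0, 0, -3, 5, 2, 3]
R4 ← R4 − (5/6)·R2: [0, 0, 2, -10/3, -4/3, -2]
R4 ← R4 + (2/3)·R3: [0, 0, 0, 0, 0, 0]
3 nonzero rows, so rank(B) = 3.
B has 6 columns; by rank–nullity, nullity = 6 − 3 = 3.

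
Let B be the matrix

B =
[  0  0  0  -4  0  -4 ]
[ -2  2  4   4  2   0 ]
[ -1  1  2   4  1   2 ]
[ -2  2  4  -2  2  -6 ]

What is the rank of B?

Row reduce to echelon form.
Swap R1 ↔ R2
R3 ← R3 − (1/2)·R1: [0, 0, 0, 2, 0, 2]
R4 ← R4 − R1: [0, 0, 0, -6, 0, -6]
R3 ← R3 + (1/2)·R2: [0, 0, 0, 0, 0, 0]
R4 ← R4 − (3/2)·R2: [0, 0, 0, 0, 0, 0]
Echelon form has 2 nonzero rows, so rank(B) = 2.

2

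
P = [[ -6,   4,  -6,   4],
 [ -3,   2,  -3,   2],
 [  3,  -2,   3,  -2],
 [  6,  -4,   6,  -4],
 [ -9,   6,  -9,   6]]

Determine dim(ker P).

3

Row reduce to echelon form.
R2 ← R2 − (1/2)·R1: [0, 0, 0, 0]
R3 ← R3 + (1/2)·R1: [0, 0, 0, 0]
R4 ← R4 + R1: [0, 0, 0, 0]
R5 ← R5 − (3/2)·R1: [0, 0, 0, 0]
1 nonzero row, so rank(P) = 1.
P has 4 columns; by rank–nullity, nullity = 4 − 1 = 3.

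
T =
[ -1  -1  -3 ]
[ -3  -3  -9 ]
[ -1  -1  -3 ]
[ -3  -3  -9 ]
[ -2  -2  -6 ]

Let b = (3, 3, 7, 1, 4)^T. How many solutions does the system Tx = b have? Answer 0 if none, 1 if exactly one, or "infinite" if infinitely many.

0

Row reduce the augmented matrix [T | b].
R2 ← R2 − (3)·R1: [0, 0, 0, -6]
R3 ← R3 − R1: [0, 0, 0, 4]
R4 ← R4 − (3)·R1: [0, 0, 0, -8]
R5 ← R5 − (2)·R1: [0, 0, 0, -2]
R3 ← R3 + (2/3)·R2: [0, 0, 0, 0]
R4 ← R4 − (4/3)·R2: [0, 0, 0, 0]
R5 ← R5 − (1/3)·R2: [0, 0, 0, 0]
The echelon form has 2 nonzero rows; the last pivot sits in the augmented column, so rank(T) = 1 but rank([T|b]) = 2.
Since the ranks differ, the system is inconsistent.
It has no solutions.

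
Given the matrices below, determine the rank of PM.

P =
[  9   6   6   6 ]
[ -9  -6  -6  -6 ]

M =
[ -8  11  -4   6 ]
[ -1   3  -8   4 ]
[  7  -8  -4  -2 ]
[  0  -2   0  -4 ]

First compute PM:
[[-36,  57, -108,  42],
 [ 36, -57, 108, -42]]
Now row reduce the product.
R2 ← R2 + R1: [0, 0, 0, 0]
1 nonzero row, so rank(PM) = 1.

1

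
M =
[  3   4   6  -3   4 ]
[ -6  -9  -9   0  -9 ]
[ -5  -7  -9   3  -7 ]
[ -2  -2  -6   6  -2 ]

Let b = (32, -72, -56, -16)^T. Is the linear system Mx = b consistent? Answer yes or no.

yes

Row reduce the augmented matrix [M | b].
R2 ← R2 + (2)·R1: [0, -1, 3, -6, -1, -8]
R3 ← R3 + (5/3)·R1: [0, -1/3, 1, -2, -1/3, -8/3]
R4 ← R4 + (2/3)·R1: [0, 2/3, -2, 4, 2/3, 16/3]
R3 ← R3 − (1/3)·R2: [0, 0, 0, 0, 0, 0]
R4 ← R4 + (2/3)·R2: [0, 0, 0, 0, 0, 0]
The echelon form has 2 nonzero rows, and every pivot lies in the first 5 columns, so rank(M) = rank([M|b]) = 2.
The system is consistent.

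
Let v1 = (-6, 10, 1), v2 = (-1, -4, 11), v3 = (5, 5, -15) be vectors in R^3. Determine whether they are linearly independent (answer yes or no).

yes

Form the matrix with these vectors as rows and row reduce.
R2 ← R2 − (1/6)·R1: [0, -17/3, 65/6]
R3 ← R3 + (5/6)·R1: [0, 40/3, -85/6]
R3 ← R3 + (40/17)·R2: [0, 0, 385/34]
3 nonzero rows, so the 3 vectors span a space of dimension 3.
Since 3 = 3, the vectors are linearly independent.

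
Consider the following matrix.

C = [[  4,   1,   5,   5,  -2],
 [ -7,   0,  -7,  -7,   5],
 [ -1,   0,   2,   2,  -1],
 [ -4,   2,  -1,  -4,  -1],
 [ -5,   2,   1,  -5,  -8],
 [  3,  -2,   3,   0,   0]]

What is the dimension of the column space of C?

5

Row reduce to echelon form.
R2 ← R2 + (7/4)·R1: [0, 7/4, 7/4, 7/4, 3/2]
R3 ← R3 + (1/4)·R1: [0, 1/4, 13/4, 13/4, -3/2]
R4 ← R4 + R1: [0, 3, 4, 1, -3]
R5 ← R5 + (5/4)·R1: [0, 13/4, 29/4, 5/4, -21/2]
R6 ← R6 − (3/4)·R1: [0, -11/4, -3/4, -15/4, 3/2]
R3 ← R3 − (1/7)·R2: [0, 0, 3, 3, -12/7]
R4 ← R4 − (12/7)·R2: [0, 0, 1, -2, -39/7]
R5 ← R5 − (13/7)·R2: [0, 0, 4, -2, -93/7]
R6 ← R6 + (11/7)·R2: [0, 0, 2, -1, 27/7]
R4 ← R4 − (1/3)·R3: [0, 0, 0, -3, -5]
R5 ← R5 − (4/3)·R3: [0, 0, 0, -6, -11]
R6 ← R6 − (2/3)·R3: [0, 0, 0, -3, 5]
R5 ← R5 − (2)·R4: [0, 0, 0, 0, -1]
R6 ← R6 − R4: [0, 0, 0, 0, 10]
R6 ← R6 + (10)·R5: [0, 0, 0, 0, 0]
Echelon form has 5 nonzero rows, so rank(C) = 5.
The column space has dimension equal to the rank: 5.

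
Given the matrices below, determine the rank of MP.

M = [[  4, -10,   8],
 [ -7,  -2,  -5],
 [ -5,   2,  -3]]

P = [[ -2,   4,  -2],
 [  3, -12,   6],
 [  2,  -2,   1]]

First compute MP:
[[-22, 120, -60],
 [ -2,   6,  -3],
 [ 10, -38,  19]]
Now row reduce the product.
R2 ← R2 − (1/11)·R1: [0, -54/11, 27/11]
R3 ← R3 + (5/11)·R1: [0, 182/11, -91/11]
R3 ← R3 + (91/27)·R2: [0, 0, 0]
2 nonzero rows, so rank(MP) = 2.

2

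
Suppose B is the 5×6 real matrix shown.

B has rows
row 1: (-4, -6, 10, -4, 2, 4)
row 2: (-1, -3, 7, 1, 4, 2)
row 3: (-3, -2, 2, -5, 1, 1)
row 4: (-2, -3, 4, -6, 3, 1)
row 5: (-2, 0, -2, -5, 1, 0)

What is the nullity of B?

1

Row reduce to echelon form.
R2 ← R2 − (1/4)·R1: [0, -3/2, 9/2, 2, 7/2, 1]
R3 ← R3 − (3/4)·R1: [0, 5/2, -11/2, -2, -1/2, -2]
R4 ← R4 − (1/2)·R1: [0, 0, -1, -4, 2, -1]
R5 ← R5 − (1/2)·R1: [0, 3, -7, -3, 0, -2]
R3 ← R3 + (5/3)·R2: [0, 0, 2, 4/3, 16/3, -1/3]
R5 ← R5 + (2)·R2: [0, 0, 2, 1, 7, 0]
R4 ← R4 + (1/2)·R3: [0, 0, 0, -10/3, 14/3, -7/6]
R5 ← R5 − R3: [0, 0, 0, -1/3, 5/3, 1/3]
R5 ← R5 − (1/10)·R4: [0, 0, 0, 0, 6/5, 9/20]
5 nonzero rows, so rank(B) = 5.
B has 6 columns; by rank–nullity, nullity = 6 − 5 = 1.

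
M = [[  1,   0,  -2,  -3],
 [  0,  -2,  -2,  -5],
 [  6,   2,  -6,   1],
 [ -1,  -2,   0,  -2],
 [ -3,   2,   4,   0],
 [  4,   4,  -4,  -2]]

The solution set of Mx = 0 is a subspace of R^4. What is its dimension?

Row reduce to echelon form.
R3 ← R3 − (6)·R1: [0, 2, 6, 19]
R4 ← R4 + R1: [0, -2, -2, -5]
R5 ← R5 + (3)·R1: [0, 2, -2, -9]
R6 ← R6 − (4)·R1: [0, 4, 4, 10]
R3 ← R3 + R2: [0, 0, 4, 14]
R4 ← R4 − R2: [0, 0, 0, 0]
R5 ← R5 + R2: [0, 0, -4, -14]
R6 ← R6 + (2)·R2: [0, 0, 0, 0]
R5 ← R5 + R3: [0, 0, 0, 0]
3 nonzero rows, so rank(M) = 3.
M has 4 columns; by rank–nullity, nullity = 4 − 3 = 1.

1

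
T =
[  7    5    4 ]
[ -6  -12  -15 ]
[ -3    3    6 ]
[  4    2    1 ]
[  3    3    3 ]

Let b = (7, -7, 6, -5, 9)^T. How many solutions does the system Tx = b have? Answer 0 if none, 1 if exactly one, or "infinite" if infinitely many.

0

Row reduce the augmented matrix [T | b].
R2 ← R2 + (6/7)·R1: [0, -54/7, -81/7, -1]
R3 ← R3 + (3/7)·R1: [0, 36/7, 54/7, 9]
R4 ← R4 − (4/7)·R1: [0, -6/7, -9/7, -9]
R5 ← R5 − (3/7)·R1: [0, 6/7, 9/7, 6]
R3 ← R3 + (2/3)·R2: [0, 0, 0, 25/3]
R4 ← R4 − (1/9)·R2: [0, 0, 0, -80/9]
R5 ← R5 + (1/9)·R2: [0, 0, 0, 53/9]
R4 ← R4 + (16/15)·R3: [0, 0, 0, 0]
R5 ← R5 − (53/75)·R3: [0, 0, 0, 0]
The echelon form has 3 nonzero rows; the last pivot sits in the augmented column, so rank(T) = 2 but rank([T|b]) = 3.
Since the ranks differ, the system is inconsistent.
It has no solutions.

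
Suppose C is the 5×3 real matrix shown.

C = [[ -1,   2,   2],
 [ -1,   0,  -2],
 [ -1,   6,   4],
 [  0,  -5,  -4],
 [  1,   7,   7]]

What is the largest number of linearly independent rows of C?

Row reduce to echelon form.
R2 ← R2 − R1: [0, -2, -4]
R3 ← R3 − R1: [0, 4, 2]
R5 ← R5 + R1: [0, 9, 9]
R3 ← R3 + (2)·R2: [0, 0, -6]
R4 ← R4 − (5/2)·R2: [0, 0, 6]
R5 ← R5 + (9/2)·R2: [0, 0, -9]
R4 ← R4 + R3: [0, 0, 0]
R5 ← R5 − (3/2)·R3: [0, 0, 0]
Echelon form has 3 nonzero rows, so rank(C) = 3.
The rank gives the maximum number of linearly independent rows: 3.

3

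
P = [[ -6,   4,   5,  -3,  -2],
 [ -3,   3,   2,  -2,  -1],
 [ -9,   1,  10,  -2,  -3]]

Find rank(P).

2

Row reduce to echelon form.
R2 ← R2 − (1/2)·R1: [0, 1, -1/2, -1/2, 0]
R3 ← R3 − (3/2)·R1: [0, -5, 5/2, 5/2, 0]
R3 ← R3 + (5)·R2: [0, 0, 0, 0, 0]
Echelon form has 2 nonzero rows, so rank(P) = 2.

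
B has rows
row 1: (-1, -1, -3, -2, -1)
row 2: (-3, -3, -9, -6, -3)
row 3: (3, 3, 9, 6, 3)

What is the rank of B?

Row reduce to echelon form.
R2 ← R2 − (3)·R1: [0, 0, 0, 0, 0]
R3 ← R3 + (3)·R1: [0, 0, 0, 0, 0]
Echelon form has 1 nonzero row, so rank(B) = 1.

1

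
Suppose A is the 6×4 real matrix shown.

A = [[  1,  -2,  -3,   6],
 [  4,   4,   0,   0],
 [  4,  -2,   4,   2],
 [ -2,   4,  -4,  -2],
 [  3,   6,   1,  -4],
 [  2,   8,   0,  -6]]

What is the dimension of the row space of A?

3

Row reduce to echelon form.
R2 ← R2 − (4)·R1: [0, 12, 12, -24]
R3 ← R3 − (4)·R1: [0, 6, 16, -22]
R4 ← R4 + (2)·R1: [0, 0, -10, 10]
R5 ← R5 − (3)·R1: [0, 12, 10, -22]
R6 ← R6 − (2)·R1: [0, 12, 6, -18]
R3 ← R3 − (1/2)·R2: [0, 0, 10, -10]
R5 ← R5 − R2: [0, 0, -2, 2]
R6 ← R6 − R2: [0, 0, -6, 6]
R4 ← R4 + R3: [0, 0, 0, 0]
R5 ← R5 + (1/5)·R3: [0, 0, 0, 0]
R6 ← R6 + (3/5)·R3: [0, 0, 0, 0]
Echelon form has 3 nonzero rows, so rank(A) = 3.
The row space has dimension equal to the rank: 3.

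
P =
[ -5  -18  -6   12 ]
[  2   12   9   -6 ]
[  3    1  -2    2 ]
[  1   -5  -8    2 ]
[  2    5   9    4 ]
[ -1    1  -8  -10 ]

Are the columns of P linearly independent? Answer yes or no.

no

Row reduce P to echelon form.
R2 ← R2 + (2/5)·R1: [0, 24/5, 33/5, -6/5]
R3 ← R3 + (3/5)·R1: [0, -49/5, -28/5, 46/5]
R4 ← R4 + (1/5)·R1: [0, -43/5, -46/5, 22/5]
R5 ← R5 + (2/5)·R1: [0, -11/5, 33/5, 44/5]
R6 ← R6 − (1/5)·R1: [0, 23/5, -34/5, -62/5]
R3 ← R3 + (49/24)·R2: [0, 0, 63/8, 27/4]
R4 ← R4 + (43/24)·R2: [0, 0, 21/8, 9/4]
R5 ← R5 + (11/24)·R2: [0, 0, 77/8, 33/4]
R6 ← R6 − (23/24)·R2: [0, 0, -105/8, -45/4]
R4 ← R4 − (1/3)·R3: [0, 0, 0, 0]
R5 ← R5 − (11/9)·R3: [0, 0, 0, 0]
R6 ← R6 + (5/3)·R3: [0, 0, 0, 0]
3 pivots among 4 columns.
Only 3 < 4 pivot columns, so the columns are linearly dependent.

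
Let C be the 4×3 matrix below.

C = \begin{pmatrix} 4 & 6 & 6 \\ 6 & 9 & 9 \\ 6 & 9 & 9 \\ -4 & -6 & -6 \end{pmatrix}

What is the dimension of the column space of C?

1

Row reduce to echelon form.
R2 ← R2 − (3/2)·R1: [0, 0, 0]
R3 ← R3 − (3/2)·R1: [0, 0, 0]
R4 ← R4 + R1: [0, 0, 0]
Echelon form has 1 nonzero row, so rank(C) = 1.
The column space has dimension equal to the rank: 1.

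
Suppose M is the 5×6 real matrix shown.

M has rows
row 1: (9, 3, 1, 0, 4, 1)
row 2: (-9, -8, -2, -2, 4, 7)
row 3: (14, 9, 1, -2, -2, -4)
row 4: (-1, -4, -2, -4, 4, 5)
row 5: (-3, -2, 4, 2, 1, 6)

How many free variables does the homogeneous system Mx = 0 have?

1

Row reduce to echelon form.
R2 ← R2 + R1: [0, -5, -1, -2, 8, 8]
R3 ← R3 − (14/9)·R1: [0, 13/3, -5/9, -2, -74/9, -50/9]
R4 ← R4 + (1/9)·R1: [0, -11/3, -17/9, -4, 40/9, 46/9]
R5 ← R5 + (1/3)·R1: [0, -1, 13/3, 2, 7/3, 19/3]
R3 ← R3 + (13/15)·R2: [0, 0, -64/45, -56/15, -58/45, 62/45]
R4 ← R4 − (11/15)·R2: [0, 0, -52/45, -38/15, -64/45, -34/45]
R5 ← R5 − (1/5)·R2: [0, 0, 68/15, 12/5, 11/15, 71/15]
R4 ← R4 − (13/16)·R3: [0, 0, 0, 1/2, -3/8, -15/8]
R5 ← R5 + (51/16)·R3: [0, 0, 0, -19/2, -27/8, 73/8]
R5 ← R5 + (19)·R4: [0, 0, 0, 0, -21/2, -53/2]
5 nonzero rows, so rank(M) = 5.
M has 6 columns; by rank–nullity, nullity = 6 − 5 = 1.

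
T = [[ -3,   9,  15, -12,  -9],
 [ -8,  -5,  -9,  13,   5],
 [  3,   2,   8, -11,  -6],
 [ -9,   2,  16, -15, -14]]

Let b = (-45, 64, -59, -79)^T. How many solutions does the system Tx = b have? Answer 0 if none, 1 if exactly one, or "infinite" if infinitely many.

Row reduce the augmented matrix [T | b].
R2 ← R2 − (8/3)·R1: [0, -29, -49, 45, 29, 184]
R3 ← R3 + R1: [0, 11, 23, -23, -15, -104]
R4 ← R4 − (3)·R1: [0, -25, -29, 21, 13, 56]
R3 ← R3 + (11/29)·R2: [0, 0, 128/29, -172/29, -4, -992/29]
R4 ← R4 − (25/29)·R2: [0, 0, 384/29, -516/29, -12, -2976/29]
R4 ← R4 − (3)·R3: [0, 0, 0, 0, 0, 0]
The echelon form has 3 nonzero rows, and every pivot lies in the first 5 columns, so rank(T) = rank([T|b]) = 3.
The system is consistent.
rank = 3 < 5 unknowns, so there are infinitely many solutions.

infinite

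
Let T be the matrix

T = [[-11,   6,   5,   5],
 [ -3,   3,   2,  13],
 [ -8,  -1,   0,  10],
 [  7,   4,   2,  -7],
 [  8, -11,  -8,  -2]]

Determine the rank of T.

Row reduce to echelon form.
R2 ← R2 − (3/11)·R1: [0, 15/11, 7/11, 128/11]
R3 ← R3 − (8/11)·R1: [0, -59/11, -40/11, 70/11]
R4 ← R4 + (7/11)·R1: [0, 86/11, 57/11, -42/11]
R5 ← R5 + (8/11)·R1: [0, -73/11, -48/11, 18/11]
R3 ← R3 + (59/15)·R2: [0, 0, -17/15, 782/15]
R4 ← R4 − (86/15)·R2: [0, 0, 23/15, -1058/15]
R5 ← R5 + (73/15)·R2: [0, 0, -19/15, 874/15]
R4 ← R4 + (23/17)·R3: [0, 0, 0, 0]
R5 ← R5 − (19/17)·R3: [0, 0, 0, 0]
Echelon form has 3 nonzero rows, so rank(T) = 3.

3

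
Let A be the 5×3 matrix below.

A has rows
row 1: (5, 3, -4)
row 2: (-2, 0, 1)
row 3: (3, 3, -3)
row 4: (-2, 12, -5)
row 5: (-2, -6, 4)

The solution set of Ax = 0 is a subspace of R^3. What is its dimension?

1

Row reduce to echelon form.
R2 ← R2 + (2/5)·R1: [0, 6/5, -3/5]
R3 ← R3 − (3/5)·R1: [0, 6/5, -3/5]
R4 ← R4 + (2/5)·R1: [0, 66/5, -33/5]
R5 ← R5 + (2/5)·R1: [0, -24/5, 12/5]
R3 ← R3 − R2: [0, 0, 0]
R4 ← R4 − (11)·R2: [0, 0, 0]
R5 ← R5 + (4)·R2: [0, 0, 0]
2 nonzero rows, so rank(A) = 2.
A has 3 columns; by rank–nullity, nullity = 3 − 2 = 1.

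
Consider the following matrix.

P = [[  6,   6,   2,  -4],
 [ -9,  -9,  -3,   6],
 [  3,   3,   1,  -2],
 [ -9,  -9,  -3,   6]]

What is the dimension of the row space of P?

1

Row reduce to echelon form.
R2 ← R2 + (3/2)·R1: [0, 0, 0, 0]
R3 ← R3 − (1/2)·R1: [0, 0, 0, 0]
R4 ← R4 + (3/2)·R1: [0, 0, 0, 0]
Echelon form has 1 nonzero row, so rank(P) = 1.
The row space has dimension equal to the rank: 1.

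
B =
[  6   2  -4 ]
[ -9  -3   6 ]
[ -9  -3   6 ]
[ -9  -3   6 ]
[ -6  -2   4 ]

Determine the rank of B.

Row reduce to echelon form.
R2 ← R2 + (3/2)·R1: [0, 0, 0]
R3 ← R3 + (3/2)·R1: [0, 0, 0]
R4 ← R4 + (3/2)·R1: [0, 0, 0]
R5 ← R5 + R1: [0, 0, 0]
Echelon form has 1 nonzero row, so rank(B) = 1.

1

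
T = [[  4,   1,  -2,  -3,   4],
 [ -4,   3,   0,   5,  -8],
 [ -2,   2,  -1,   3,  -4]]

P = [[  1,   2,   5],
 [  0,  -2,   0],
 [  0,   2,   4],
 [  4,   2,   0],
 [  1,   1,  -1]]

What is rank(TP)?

3

First compute TP:
[[ -4,   0,   8],
 [  8, -12, -12],
 [  6,  -8, -10]]
Now row reduce the product.
R2 ← R2 + (2)·R1: [0, -12, 4]
R3 ← R3 + (3/2)·R1: [0, -8, 2]
R3 ← R3 − (2/3)·R2: [0, 0, -2/3]
3 nonzero rows, so rank(TP) = 3.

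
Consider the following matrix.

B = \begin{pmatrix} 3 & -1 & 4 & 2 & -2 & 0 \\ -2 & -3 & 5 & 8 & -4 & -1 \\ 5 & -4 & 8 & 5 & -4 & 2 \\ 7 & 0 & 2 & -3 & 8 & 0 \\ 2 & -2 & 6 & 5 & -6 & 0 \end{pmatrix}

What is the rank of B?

4

Row reduce to echelon form.
R2 ← R2 + (2/3)·R1: [0, -11/3, 23/3, 28/3, -16/3, -1]
R3 ← R3 − (5/3)·R1: [0, -7/3, 4/3, 5/3, -2/3, 2]
R4 ← R4 − (7/3)·R1: [0, 7/3, -22/3, -23/3, 38/3, 0]
R5 ← R5 − (2/3)·R1: [0, -4/3, 10/3, 11/3, -14/3, 0]
R3 ← R3 − (7/11)·R2: [0, 0, -39/11, -47/11, 30/11, 29/11]
R4 ← R4 + (7/11)·R2: [0, 0, -27/11, -19/11, 102/11, -7/11]
R5 ← R5 − (4/11)·R2: [0, 0, 6/11, 3/11, -30/11, 4/11]
R4 ← R4 − (9/13)·R3: [0, 0, 0, 16/13, 96/13, -32/13]
R5 ← R5 + (2/13)·R3: [0, 0, 0, -5/13, -30/13, 10/13]
R5 ← R5 + (5/16)·R4: [0, 0, 0, 0, 0, 0]
Echelon form has 4 nonzero rows, so rank(B) = 4.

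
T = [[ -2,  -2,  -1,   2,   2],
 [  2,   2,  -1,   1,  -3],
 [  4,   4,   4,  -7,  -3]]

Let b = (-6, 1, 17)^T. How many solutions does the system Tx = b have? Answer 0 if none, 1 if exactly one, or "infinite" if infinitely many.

infinite

Row reduce the augmented matrix [T | b].
R2 ← R2 + R1: [0, 0, -2, 3, -1, -5]
R3 ← R3 + (2)·R1: [0, 0, 2, -3, 1, 5]
R3 ← R3 + R2: [0, 0, 0, 0, 0, 0]
The echelon form has 2 nonzero rows, and every pivot lies in the first 5 columns, so rank(T) = rank([T|b]) = 2.
The system is consistent.
rank = 2 < 5 unknowns, so there are infinitely many solutions.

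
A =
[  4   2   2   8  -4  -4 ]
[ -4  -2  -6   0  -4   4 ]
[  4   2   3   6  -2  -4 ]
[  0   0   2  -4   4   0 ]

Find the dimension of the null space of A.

4

Row reduce to echelon form.
R2 ← R2 + R1: [0, 0, -4, 8, -8, 0]
R3 ← R3 − R1: [0, 0, 1, -2, 2, 0]
R3 ← R3 + (1/4)·R2: [0, 0, 0, 0, 0, 0]
R4 ← R4 + (1/2)·R2: [0, 0, 0, 0, 0, 0]
2 nonzero rows, so rank(A) = 2.
A has 6 columns; by rank–nullity, nullity = 6 − 2 = 4.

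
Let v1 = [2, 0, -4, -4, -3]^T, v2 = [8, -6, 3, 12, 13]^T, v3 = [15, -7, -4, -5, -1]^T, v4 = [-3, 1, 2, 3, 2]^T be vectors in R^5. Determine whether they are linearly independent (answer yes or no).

no

Form the matrix with these vectors as rows and row reduce.
R2 ← R2 − (4)·R1: [0, -6, 19, 28, 25]
R3 ← R3 − (15/2)·R1: [0, -7, 26, 25, 43/2]
R4 ← R4 + (3/2)·R1: [0, 1, -4, -3, -5/2]
R3 ← R3 − (7/6)·R2: [0, 0, 23/6, -23/3, -23/3]
R4 ← R4 + (1/6)·R2: [0, 0, -5/6, 5/3, 5/3]
R4 ← R4 + (5/23)·R3: [0, 0, 0, 0, 0]
3 nonzero rows, so the 4 vectors span a space of dimension 3.
Since 3 < 4, the vectors are linearly dependent.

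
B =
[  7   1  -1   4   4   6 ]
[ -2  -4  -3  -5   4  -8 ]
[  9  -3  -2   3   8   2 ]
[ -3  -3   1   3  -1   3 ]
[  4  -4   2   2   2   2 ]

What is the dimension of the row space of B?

5

Row reduce to echelon form.
R2 ← R2 + (2/7)·R1: [0, -26/7, -23/7, -27/7, 36/7, -44/7]
R3 ← R3 − (9/7)·R1: [0, -30/7, -5/7, -15/7, 20/7, -40/7]
R4 ← R4 + (3/7)·R1: [0, -18/7, 4/7, 33/7, 5/7, 39/7]
R5 ← R5 − (4/7)·R1: [0, -32/7, 18/7, -2/7, -2/7, -10/7]
R3 ← R3 − (15/13)·R2: [0, 0, 40/13, 30/13, -40/13, 20/13]
R4 ← R4 − (9/13)·R2: [0, 0, 37/13, 96/13, -37/13, 129/13]
R5 ← R5 − (16/13)·R2: [0, 0, 86/13, 58/13, -86/13, 82/13]
R4 ← R4 − (37/40)·R3: [0, 0, 0, 21/4, 0, 17/2]
R5 ← R5 − (43/20)·R3: [0, 0, 0, -1/2, 0, 3]
R5 ← R5 + (2/21)·R4: [0, 0, 0, 0, 0, 80/21]
Echelon form has 5 nonzero rows, so rank(B) = 5.
The row space has dimension equal to the rank: 5.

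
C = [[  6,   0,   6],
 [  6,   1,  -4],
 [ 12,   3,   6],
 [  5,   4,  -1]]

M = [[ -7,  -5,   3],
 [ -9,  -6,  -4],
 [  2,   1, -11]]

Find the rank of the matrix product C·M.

3

First compute CM:
[[-30, -24, -48],
 [-59, -40,  58],
 [-99, -72, -42],
 [-73, -50,  10]]
Now row reduce the product.
R2 ← R2 − (59/30)·R1: [0, 36/5, 762/5]
R3 ← R3 − (33/10)·R1: [0, 36/5, 582/5]
R4 ← R4 − (73/30)·R1: [0, 42/5, 634/5]
R3 ← R3 − R2: [0, 0, -36]
R4 ← R4 − (7/6)·R2: [0, 0, -51]
R4 ← R4 − (17/12)·R3: [0, 0, 0]
3 nonzero rows, so rank(CM) = 3.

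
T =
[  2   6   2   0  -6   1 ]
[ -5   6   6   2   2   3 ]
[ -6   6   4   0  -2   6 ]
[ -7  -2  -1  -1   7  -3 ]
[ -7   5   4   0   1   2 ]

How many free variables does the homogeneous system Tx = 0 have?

Row reduce to echelon form.
R2 ← R2 + (5/2)·R1: [0, 21, 11, 2, -13, 11/2]
R3 ← R3 + (3)·R1: [0, 24, 10, 0, -20, 9]
R4 ← R4 + (7/2)·R1: [0, 19, 6, -1, -14, 1/2]
R5 ← R5 + (7/2)·R1: [0, 26, 11, 0, -20, 11/2]
R3 ← R3 − (8/7)·R2: [0, 0, -18/7, -16/7, -36/7, 19/7]
R4 ← R4 − (19/21)·R2: [0, 0, -83/21, -59/21, -47/21, -94/21]
R5 ← R5 − (26/21)·R2: [0, 0, -55/21, -52/21, -82/21, -55/42]
R4 ← R4 − (83/54)·R3: [0, 0, 0, 19/27, 17/3, -467/54]
R5 ← R5 − (55/54)·R3: [0, 0, 0, -4/27, 4/3, -110/27]
R5 ← R5 + (4/19)·R4: [0, 0, 0, 0, 48/19, -112/19]
5 nonzero rows, so rank(T) = 5.
T has 6 columns; by rank–nullity, nullity = 6 − 5 = 1.

1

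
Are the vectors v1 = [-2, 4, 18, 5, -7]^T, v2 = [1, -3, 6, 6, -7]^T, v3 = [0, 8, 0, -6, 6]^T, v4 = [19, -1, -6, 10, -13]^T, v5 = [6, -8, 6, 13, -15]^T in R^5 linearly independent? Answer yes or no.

Form the matrix with these vectors as rows and row reduce.
R2 ← R2 + (1/2)·R1: [0, -1, 15, 17/2, -21/2]
R4 ← R4 + (19/2)·R1: [0, 37, 165, 115/2, -159/2]
R5 ← R5 + (3)·R1: [0, 4, 60, 28, -36]
R3 ← R3 + (8)·R2: [0, 0, 120, 62, -78]
R4 ← R4 + (37)·R2: [0, 0, 720, 372, -468]
R5 ← R5 + (4)·R2: [0, 0, 120, 62, -78]
R4 ← R4 − (6)·R3: [0, 0, 0, 0, 0]
R5 ← R5 − R3: [0, 0, 0, 0, 0]
3 nonzero rows, so the 5 vectors span a space of dimension 3.
Since 3 < 5, the vectors are linearly dependent.

no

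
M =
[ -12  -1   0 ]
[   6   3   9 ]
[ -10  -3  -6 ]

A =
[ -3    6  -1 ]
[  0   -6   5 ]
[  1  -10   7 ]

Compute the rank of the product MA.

First compute MA:
[[ 36, -66,   7],
 [ -9, -72,  72],
 [ 24,  18, -47]]
Now row reduce the product.
R2 ← R2 + (1/4)·R1: [0, -177/2, 295/4]
R3 ← R3 − (2/3)·R1: [0, 62, -155/3]
R3 ← R3 + (124/177)·R2: [0, 0, 0]
2 nonzero rows, so rank(MA) = 2.

2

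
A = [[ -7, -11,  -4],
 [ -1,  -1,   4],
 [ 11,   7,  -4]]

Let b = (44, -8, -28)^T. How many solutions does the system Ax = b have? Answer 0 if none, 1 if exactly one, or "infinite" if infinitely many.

1

Row reduce the augmented matrix [A | b].
R2 ← R2 − (1/7)·R1: [0, 4/7, 32/7, -100/7]
R3 ← R3 + (11/7)·R1: [0, -72/7, -72/7, 288/7]
R3 ← R3 + (18)·R2: [0, 0, 72, -216]
The echelon form has 3 nonzero rows, and every pivot lies in the first 3 columns, so rank(A) = rank([A|b]) = 3.
The system is consistent.
rank = 3 = number of unknowns, so the solution is unique.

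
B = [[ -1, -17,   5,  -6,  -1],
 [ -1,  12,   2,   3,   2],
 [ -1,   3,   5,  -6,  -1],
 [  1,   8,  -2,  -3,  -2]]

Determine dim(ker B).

Row reduce to echelon form.
R2 ← R2 − R1: [0, 29, -3, 9, 3]
R3 ← R3 − R1: [0, 20, 0, 0, 0]
R4 ← R4 + R1: [0, -9, 3, -9, -3]
R3 ← R3 − (20/29)·R2: [0, 0, 60/29, -180/29, -60/29]
R4 ← R4 + (9/29)·R2: [0, 0, 60/29, -180/29, -60/29]
R4 ← R4 − R3: [0, 0, 0, 0, 0]
3 nonzero rows, so rank(B) = 3.
B has 5 columns; by rank–nullity, nullity = 5 − 3 = 2.

2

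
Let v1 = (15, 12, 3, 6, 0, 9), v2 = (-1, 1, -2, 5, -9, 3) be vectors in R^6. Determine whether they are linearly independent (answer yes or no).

Form the matrix with these vectors as rows and row reduce.
R2 ← R2 + (1/15)·R1: [0, 9/5, -9/5, 27/5, -9, 18/5]
2 nonzero rows, so the 2 vectors span a space of dimension 2.
Since 2 = 2, the vectors are linearly independent.

yes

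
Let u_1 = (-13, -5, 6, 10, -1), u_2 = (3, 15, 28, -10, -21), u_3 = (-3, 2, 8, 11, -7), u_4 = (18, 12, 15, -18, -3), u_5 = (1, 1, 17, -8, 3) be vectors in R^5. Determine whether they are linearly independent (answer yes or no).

Form the matrix with these vectors as rows and row reduce.
R2 ← R2 + (3/13)·R1: [0, 180/13, 382/13, -100/13, -276/13]
R3 ← R3 − (3/13)·R1: [0, 41/13, 86/13, 113/13, -88/13]
R4 ← R4 + (18/13)·R1: [0, 66/13, 303/13, -54/13, -57/13]
R5 ← R5 + (1/13)·R1: [0, 8/13, 227/13, -94/13, 38/13]
R3 ← R3 − (41/180)·R2: [0, 0, -7/90, 94/9, -29/15]
R4 ← R4 − (11/30)·R2: [0, 0, 188/15, -4/3, 17/5]
R5 ← R5 − (2/45)·R2: [0, 0, 727/45, -62/9, 58/15]
R4 ← R4 + (1128/7)·R3: [0, 0, 0, 11772/7, -2157/7]
R5 ← R5 + (1454/7)·R3: [0, 0, 0, 15138/7, -2784/7]
R5 ← R5 − (841/654)·R4: [0, 0, 0, 0, -319/218]
5 nonzero rows, so the 5 vectors span a space of dimension 5.
Since 5 = 5, the vectors are linearly independent.

yes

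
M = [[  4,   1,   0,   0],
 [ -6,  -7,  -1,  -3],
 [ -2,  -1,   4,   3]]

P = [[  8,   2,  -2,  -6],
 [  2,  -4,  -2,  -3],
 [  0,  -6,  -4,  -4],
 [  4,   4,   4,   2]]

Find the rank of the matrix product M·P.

First compute MP:
[[ 34,   4, -10, -27],
 [-74,  10,  18,  55],
 [ -6, -12,   2,   5]]
Now row reduce the product.
R2 ← R2 + (37/17)·R1: [0, 318/17, -64/17, -64/17]
R3 ← R3 + (3/17)·R1: [0, -192/17, 4/17, 4/17]
R3 ← R3 + (32/53)·R2: [0, 0, -108/53, -108/53]
3 nonzero rows, so rank(MP) = 3.

3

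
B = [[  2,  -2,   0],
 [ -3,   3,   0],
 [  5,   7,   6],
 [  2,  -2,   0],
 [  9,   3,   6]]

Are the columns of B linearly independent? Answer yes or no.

no

Row reduce B to echelon form.
R2 ← R2 + (3/2)·R1: [0, 0, 0]
R3 ← R3 − (5/2)·R1: [0, 12, 6]
R4 ← R4 − R1: [0, 0, 0]
R5 ← R5 − (9/2)·R1: [0, 12, 6]
Swap R2 ↔ R3
R5 ← R5 − R2: [0, 0, 0]
2 pivots among 3 columns.
Only 2 < 3 pivot columns, so the columns are linearly dependent.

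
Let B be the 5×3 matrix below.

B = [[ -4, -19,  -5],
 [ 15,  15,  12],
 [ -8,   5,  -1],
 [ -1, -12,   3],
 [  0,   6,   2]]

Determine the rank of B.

Row reduce to echelon form.
R2 ← R2 + (15/4)·R1: [0, -225/4, -27/4]
R3 ← R3 − (2)·R1: [0, 43, 9]
R4 ← R4 − (1/4)·R1: [0, -29/4, 17/4]
R3 ← R3 + (172/225)·R2: [0, 0, 96/25]
R4 ← R4 − (29/225)·R2: [0, 0, 128/25]
R5 ← R5 + (8/75)·R2: [0, 0, 32/25]
R4 ← R4 − (4/3)·R3: [0, 0, 0]
R5 ← R5 − (1/3)·R3: [0, 0, 0]
Echelon form has 3 nonzero rows, so rank(B) = 3.

3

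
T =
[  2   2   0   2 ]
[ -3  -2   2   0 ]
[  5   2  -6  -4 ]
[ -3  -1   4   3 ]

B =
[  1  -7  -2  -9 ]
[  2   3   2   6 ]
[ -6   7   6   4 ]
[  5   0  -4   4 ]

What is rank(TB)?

First compute TB:
[[ 16,  -8,  -8,   2],
 [-19,  29,  14,  23],
 [ 25, -71, -26, -73],
 [-14,  46,  16,  49]]
Now row reduce the product.
R2 ← R2 + (19/16)·R1: [0, 39/2, 9/2, 203/8]
R3 ← R3 − (25/16)·R1: [0, -117/2, -27/2, -609/8]
R4 ← R4 + (7/8)·R1: [0, 39, 9, 203/4]
R3 ← R3 + (3)·R2: [0, 0, 0, 0]
R4 ← R4 − (2)·R2: [0, 0, 0, 0]
2 nonzero rows, so rank(TB) = 2.

2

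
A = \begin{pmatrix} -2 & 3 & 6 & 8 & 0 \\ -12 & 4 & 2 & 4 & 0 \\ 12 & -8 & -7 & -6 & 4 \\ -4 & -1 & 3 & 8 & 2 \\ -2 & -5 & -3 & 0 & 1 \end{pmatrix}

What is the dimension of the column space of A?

Row reduce to echelon form.
R2 ← R2 − (6)·R1: [0, -14, -34, -44, 0]
R3 ← R3 + (6)·R1: [0, 10, 29, 42, 4]
R4 ← R4 − (2)·R1: [0, -7, -9, -8, 2]
R5 ← R5 − R1: [0, -8, -9, -8, 1]
R3 ← R3 + (5/7)·R2: [0, 0, 33/7, 74/7, 4]
R4 ← R4 − (1/2)·R2: [0, 0, 8, 14, 2]
R5 ← R5 − (4/7)·R2: [0, 0, 73/7, 120/7, 1]
R4 ← R4 − (56/33)·R3: [0, 0, 0, -130/33, -158/33]
R5 ← R5 − (73/33)·R3: [0, 0, 0, -206/33, -259/33]
R5 ← R5 − (103/65)·R4: [0, 0, 0, 0, -17/65]
Echelon form has 5 nonzero rows, so rank(A) = 5.
The column space has dimension equal to the rank: 5.

5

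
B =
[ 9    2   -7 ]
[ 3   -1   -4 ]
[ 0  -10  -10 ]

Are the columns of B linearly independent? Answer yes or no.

no

Row reduce B to echelon form.
R2 ← R2 − (1/3)·R1: [0, -5/3, -5/3]
R3 ← R3 − (6)·R2: [0, 0, 0]
2 pivots among 3 columns.
Only 2 < 3 pivot columns, so the columns are linearly dependent.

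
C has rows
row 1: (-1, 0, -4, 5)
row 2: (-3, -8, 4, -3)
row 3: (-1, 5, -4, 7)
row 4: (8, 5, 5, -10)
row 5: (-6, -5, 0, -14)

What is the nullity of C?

Row reduce to echelon form.
R2 ← R2 − (3)·R1: [0, -8, 16, -18]
R3 ← R3 − R1: [0, 5, 0, 2]
R4 ← R4 + (8)·R1: [0, 5, -27, 30]
R5 ← R5 − (6)·R1: [0, -5, 24, -44]
R3 ← R3 + (5/8)·R2: [0, 0, 10, -37/4]
R4 ← R4 + (5/8)·R2: [0, 0, -17, 75/4]
R5 ← R5 − (5/8)·R2: [0, 0, 14, -131/4]
R4 ← R4 + (17/10)·R3: [0, 0, 0, 121/40]
R5 ← R5 − (7/5)·R3: [0, 0, 0, -99/5]
R5 ← R5 + (72/11)·R4: [0, 0, 0, 0]
4 nonzero rows, so rank(C) = 4.
C has 4 columns; by rank–nullity, nullity = 4 − 4 = 0.

0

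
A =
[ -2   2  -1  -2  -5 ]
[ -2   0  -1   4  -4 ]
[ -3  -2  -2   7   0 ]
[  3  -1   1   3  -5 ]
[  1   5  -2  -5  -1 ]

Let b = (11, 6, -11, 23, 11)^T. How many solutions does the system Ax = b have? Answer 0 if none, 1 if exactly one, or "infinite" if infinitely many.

1

Row reduce the augmented matrix [A | b].
R2 ← R2 − R1: [0, -2, 0, 6, 1, -5]
R3 ← R3 − (3/2)·R1: [0, -5, -1/2, 10, 15/2, -55/2]
R4 ← R4 + (3/2)·R1: [0, 2, -1/2, 0, -25/2, 79/2]
R5 ← R5 + (1/2)·R1: [0, 6, -5/2, -6, -7/2, 33/2]
R3 ← R3 − (5/2)·R2: [0, 0, -1/2, -5, 5, -15]
R4 ← R4 + R2: [0, 0, -1/2, 6, -23/2, 69/2]
R5 ← R5 + (3)·R2: [0, 0, -5/2, 12, -1/2, 3/2]
R4 ← R4 − R3: [0, 0, 0, 11, -33/2, 99/2]
R5 ← R5 − (5)·R3: [0, 0, 0, 37, -51/2, 153/2]
R5 ← R5 − (37/11)·R4: [0, 0, 0, 0, 30, -90]
The echelon form has 5 nonzero rows, and every pivot lies in the first 5 columns, so rank(A) = rank([A|b]) = 5.
The system is consistent.
rank = 5 = number of unknowns, so the solution is unique.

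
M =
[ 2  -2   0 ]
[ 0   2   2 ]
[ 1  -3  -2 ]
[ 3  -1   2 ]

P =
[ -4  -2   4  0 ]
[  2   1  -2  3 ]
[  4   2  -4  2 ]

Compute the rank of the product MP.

First compute MP:
[[-12,  -6,  12,  -6],
 [ 12,   6, -12,  10],
 [-18,  -9,  18, -13],
 [ -6,  -3,   6,   1]]
Now row reduce the product.
R2 ← R2 + R1: [0, 0, 0, 4]
R3 ← R3 − (3/2)·R1: [0, 0, 0, -4]
R4 ← R4 − (1/2)·R1: [0, 0, 0, 4]
R3 ← R3 + R2: [0, 0, 0, 0]
R4 ← R4 − R2: [0, 0, 0, 0]
2 nonzero rows, so rank(MP) = 2.

2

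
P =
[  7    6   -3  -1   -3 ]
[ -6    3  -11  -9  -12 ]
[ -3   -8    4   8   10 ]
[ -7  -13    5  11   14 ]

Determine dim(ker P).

Row reduce to echelon form.
R2 ← R2 + (6/7)·R1: [0, 57/7, -95/7, -69/7, -102/7]
R3 ← R3 + (3/7)·R1: [0, -38/7, 19/7, 53/7, 61/7]
R4 ← R4 + R1: [0, -7, 2, 10, 11]
R3 ← R3 + (2/3)·R2: [0, 0, -19/3, 1, -1]
R4 ← R4 + (49/57)·R2: [0, 0, -29/3, 29/19, -29/19]
R4 ← R4 − (29/19)·R3: [0, 0, 0, 0, 0]
3 nonzero rows, so rank(P) = 3.
P has 5 columns; by rank–nullity, nullity = 5 − 3 = 2.

2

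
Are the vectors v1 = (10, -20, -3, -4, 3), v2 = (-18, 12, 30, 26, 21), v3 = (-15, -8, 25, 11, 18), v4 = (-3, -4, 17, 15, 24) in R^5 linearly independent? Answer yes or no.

yes

Form the matrix with these vectors as rows and row reduce.
R2 ← R2 + (9/5)·R1: [0, -24, 123/5, 94/5, 132/5]
R3 ← R3 + (3/2)·R1: [0, -38, 41/2, 5, 45/2]
R4 ← R4 + (3/10)·R1: [0, -10, 161/10, 69/5, 249/10]
R3 ← R3 − (19/12)·R2: [0, 0, -369/20, -743/30, -193/10]
R4 ← R4 − (5/12)·R2: [0, 0, 117/20, 179/30, 139/10]
R4 ← R4 + (13/41)·R3: [0, 0, 0, -232/123, 319/41]
4 nonzero rows, so the 4 vectors span a space of dimension 4.
Since 4 = 4, the vectors are linearly independent.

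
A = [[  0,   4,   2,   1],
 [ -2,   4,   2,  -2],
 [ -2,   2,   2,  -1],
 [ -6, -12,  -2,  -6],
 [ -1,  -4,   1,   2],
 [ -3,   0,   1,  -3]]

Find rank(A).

Row reduce to echelon form.
Swap R1 ↔ R2
R3 ← R3 − R1: [0, -2, 0, 1]
R4 ← R4 − (3)·R1: [0, -24, -8, 0]
R5 ← R5 − (1/2)·R1: [0, -6, 0, 3]
R6 ← R6 − (3/2)·R1: [0, -6, -2, 0]
R3 ← R3 + (1/2)·R2: [0, 0, 1, 3/2]
R4 ← R4 + (6)·R2: [0, 0, 4, 6]
R5 ← R5 + (3/2)·R2: [0, 0, 3, 9/2]
R6 ← R6 + (3/2)·R2: [0, 0, 1, 3/2]
R4 ← R4 − (4)·R3: [0, 0, 0, 0]
R5 ← R5 − (3)·R3: [0, 0, 0, 0]
R6 ← R6 − R3: [0, 0, 0, 0]
Echelon form has 3 nonzero rows, so rank(A) = 3.

3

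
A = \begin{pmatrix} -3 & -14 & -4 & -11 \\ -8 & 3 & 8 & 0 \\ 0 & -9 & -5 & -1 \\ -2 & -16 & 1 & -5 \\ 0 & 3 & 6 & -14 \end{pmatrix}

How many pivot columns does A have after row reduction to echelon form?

Row reduce to echelon form.
R2 ← R2 − (8/3)·R1: [0, 121/3, 56/3, 88/3]
R4 ← R4 − (2/3)·R1: [0, -20/3, 11/3, 7/3]
R3 ← R3 + (27/121)·R2: [0, 0, -101/121, 61/11]
R4 ← R4 + (20/121)·R2: [0, 0, 817/121, 79/11]
R5 ← R5 − (9/121)·R2: [0, 0, 558/121, -178/11]
R4 ← R4 + (817/101)·R3: [0, 0, 0, 5256/101]
R5 ← R5 + (558/101)·R3: [0, 0, 0, 1460/101]
R5 ← R5 − (5/18)·R4: [0, 0, 0, 0]
Echelon form has 4 nonzero rows, so rank(A) = 4.
Each nonzero row contributes one pivot column: 4 pivot columns.

4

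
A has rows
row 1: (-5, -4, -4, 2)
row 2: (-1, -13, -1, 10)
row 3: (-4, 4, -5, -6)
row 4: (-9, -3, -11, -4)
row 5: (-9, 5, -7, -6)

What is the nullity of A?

Row reduce to echelon form.
R2 ← R2 − (1/5)·R1: [0, -61/5, -1/5, 48/5]
R3 ← R3 − (4/5)·R1: [0, 36/5, -9/5, -38/5]
R4 ← R4 − (9/5)·R1: [0, 21/5, -19/5, -38/5]
R5 ← R5 − (9/5)·R1: [0, 61/5, 1/5, -48/5]
R3 ← R3 + (36/61)·R2: [0, 0, -117/61, -118/61]
R4 ← R4 + (21/61)·R2: [0, 0, -236/61, -262/61]
R5 ← R5 + R2: [0, 0, 0, 0]
R4 ← R4 − (236/117)·R3: [0, 0, 0, -46/117]
4 nonzero rows, so rank(A) = 4.
A has 4 columns; by rank–nullity, nullity = 4 − 4 = 0.

0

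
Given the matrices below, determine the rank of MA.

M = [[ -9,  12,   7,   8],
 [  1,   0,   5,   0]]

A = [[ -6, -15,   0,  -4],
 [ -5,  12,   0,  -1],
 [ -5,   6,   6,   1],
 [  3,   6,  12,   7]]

2

First compute MA:
[[-17, 369, 138,  87],
 [-31,  15,  30,   1]]
Now row reduce the product.
R2 ← R2 − (31/17)·R1: [0, -11184/17, -3768/17, -2680/17]
2 nonzero rows, so rank(MA) = 2.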